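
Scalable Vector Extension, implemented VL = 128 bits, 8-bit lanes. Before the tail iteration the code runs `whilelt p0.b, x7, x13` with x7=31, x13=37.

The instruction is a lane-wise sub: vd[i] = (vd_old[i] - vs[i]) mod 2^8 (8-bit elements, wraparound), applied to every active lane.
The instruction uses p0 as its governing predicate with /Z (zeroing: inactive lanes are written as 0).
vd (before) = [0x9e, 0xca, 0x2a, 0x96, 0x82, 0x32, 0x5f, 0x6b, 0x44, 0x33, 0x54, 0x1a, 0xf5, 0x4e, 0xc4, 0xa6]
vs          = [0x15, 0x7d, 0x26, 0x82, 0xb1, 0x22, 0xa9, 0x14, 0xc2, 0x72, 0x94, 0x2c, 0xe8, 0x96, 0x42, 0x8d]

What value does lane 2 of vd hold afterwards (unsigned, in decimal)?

vd[2] = 4

128-bit reg / 8-bit elem → 16 lanes
p0[j] = (31+j < 37); true for j=0..5 → 6 lanes set
  i=0: sub(0x9e,0x15) → 137
  i=1: sub(0xca,0x7d) → 77
  i=2: sub(0x2a,0x26) → 4
  i=3: sub(0x96,0x82) → 20
  i=4: sub(0x82,0xb1) → 209
  i=5: sub(0x32,0x22) → 16
  i=6: tail/zero → 0
  i=7: tail/zero → 0
  i=8: tail/zero → 0
  i=9: tail/zero → 0
  i=10: tail/zero → 0
  i=11: tail/zero → 0
  i=12: tail/zero → 0
  i=13: tail/zero → 0
  i=14: tail/zero → 0
  i=15: tail/zero → 0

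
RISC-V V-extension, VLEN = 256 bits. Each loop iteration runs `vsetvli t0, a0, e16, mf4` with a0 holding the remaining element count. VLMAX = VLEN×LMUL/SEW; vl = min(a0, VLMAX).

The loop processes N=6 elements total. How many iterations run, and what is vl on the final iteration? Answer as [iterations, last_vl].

VLMAX = (256 × 1/4) / 16 = 4 lanes
iterations = ceil(6/4) = 2; final-pass vl = 2

[iterations, last_vl] = [2, 2]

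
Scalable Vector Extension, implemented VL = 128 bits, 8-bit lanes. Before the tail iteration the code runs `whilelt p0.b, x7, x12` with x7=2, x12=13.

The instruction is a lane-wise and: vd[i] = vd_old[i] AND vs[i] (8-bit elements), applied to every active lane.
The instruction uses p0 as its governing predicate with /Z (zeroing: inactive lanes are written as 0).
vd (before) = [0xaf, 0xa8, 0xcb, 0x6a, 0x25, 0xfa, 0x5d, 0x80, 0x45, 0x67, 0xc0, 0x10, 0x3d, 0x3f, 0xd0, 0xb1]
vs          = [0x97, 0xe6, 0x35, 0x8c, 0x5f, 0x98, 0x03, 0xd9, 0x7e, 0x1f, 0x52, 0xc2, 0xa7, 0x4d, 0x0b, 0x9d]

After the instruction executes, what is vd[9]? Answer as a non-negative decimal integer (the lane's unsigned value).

128-bit reg / 8-bit elem → 16 lanes
active while 2+j < 13, i.e. j ∈ [0,11) capped at 16 ⇒ 11
lane  0: and(0xaf,0x97) ⇒ 0x87
lane  1: and(0xa8,0xe6) ⇒ 0xa0
lane  2: and(0xcb,0x35) ⇒ 0x01
lane  3: and(0x6a,0x8c) ⇒ 0x08
lane  4: and(0x25,0x5f) ⇒ 0x05
lane  5: and(0xfa,0x98) ⇒ 0x98
lane  6: and(0x5d,0x03) ⇒ 0x01
lane  7: and(0x80,0xd9) ⇒ 0x80
lane  8: and(0x45,0x7e) ⇒ 0x44
lane  9: and(0x67,0x1f) ⇒ 0x07
lane 10: and(0xc0,0x52) ⇒ 0x40
lane 11: tail/zero ⇒ 0x00
lane 12: tail/zero ⇒ 0x00
lane 13: tail/zero ⇒ 0x00
lane 14: tail/zero ⇒ 0x00
lane 15: tail/zero ⇒ 0x00

vd[9] = 7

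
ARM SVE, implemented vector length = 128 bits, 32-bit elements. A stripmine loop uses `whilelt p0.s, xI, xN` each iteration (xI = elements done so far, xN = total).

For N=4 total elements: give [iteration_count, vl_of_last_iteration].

[iterations, last_vl] = [1, 4]

lane count: 128 div 32 = 4
iterations = ceil(4/4) = 1; final-pass vl = 4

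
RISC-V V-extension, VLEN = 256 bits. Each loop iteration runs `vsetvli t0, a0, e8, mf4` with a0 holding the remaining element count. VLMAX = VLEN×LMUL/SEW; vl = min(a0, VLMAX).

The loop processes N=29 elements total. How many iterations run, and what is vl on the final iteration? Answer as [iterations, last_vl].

VLMAX = (256 × 1/4) / 8 = 8 lanes
N=29: ⌈29/8⌉ = 4 iters; last vl = 29 − 3×8 = 5

[iterations, last_vl] = [4, 5]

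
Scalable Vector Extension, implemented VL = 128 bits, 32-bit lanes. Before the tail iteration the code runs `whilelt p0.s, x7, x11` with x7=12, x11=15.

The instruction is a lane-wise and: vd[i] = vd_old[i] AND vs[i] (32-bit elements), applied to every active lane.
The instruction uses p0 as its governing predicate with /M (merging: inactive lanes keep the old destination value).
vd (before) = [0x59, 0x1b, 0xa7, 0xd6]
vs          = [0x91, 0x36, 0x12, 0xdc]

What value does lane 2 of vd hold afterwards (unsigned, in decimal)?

vd[2] = 2

lane count: 128 div 32 = 4
active while 12+j < 15, i.e. j ∈ [0,3) capped at 4 ⇒ 3
[0] and(0x59,0x91) = 0x11
[1] and(0x1b,0x36) = 0x12
[2] and(0xa7,0x12) = 0x02
[3] tail/keep = 0xd6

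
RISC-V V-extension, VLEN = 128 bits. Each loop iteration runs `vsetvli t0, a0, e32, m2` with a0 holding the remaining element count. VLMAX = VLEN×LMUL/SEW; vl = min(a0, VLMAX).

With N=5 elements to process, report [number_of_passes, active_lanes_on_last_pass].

[iterations, last_vl] = [1, 5]

VLMAX = VLEN×LMUL/SEW = 128×2/32 = 8
5 elements at 8/iter → 1 passes, remainder 5 on the last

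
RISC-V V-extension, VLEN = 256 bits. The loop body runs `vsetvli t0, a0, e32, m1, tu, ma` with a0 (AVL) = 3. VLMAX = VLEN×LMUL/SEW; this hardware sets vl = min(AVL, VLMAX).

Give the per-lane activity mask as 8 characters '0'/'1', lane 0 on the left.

VLMAX = VLEN×LMUL/SEW = 256×1/32 = 8
vl = min(AVL, VLMAX) = min(3, 8) = 3
bits (lane 0 leftmost): 11100000

predicate = 11100000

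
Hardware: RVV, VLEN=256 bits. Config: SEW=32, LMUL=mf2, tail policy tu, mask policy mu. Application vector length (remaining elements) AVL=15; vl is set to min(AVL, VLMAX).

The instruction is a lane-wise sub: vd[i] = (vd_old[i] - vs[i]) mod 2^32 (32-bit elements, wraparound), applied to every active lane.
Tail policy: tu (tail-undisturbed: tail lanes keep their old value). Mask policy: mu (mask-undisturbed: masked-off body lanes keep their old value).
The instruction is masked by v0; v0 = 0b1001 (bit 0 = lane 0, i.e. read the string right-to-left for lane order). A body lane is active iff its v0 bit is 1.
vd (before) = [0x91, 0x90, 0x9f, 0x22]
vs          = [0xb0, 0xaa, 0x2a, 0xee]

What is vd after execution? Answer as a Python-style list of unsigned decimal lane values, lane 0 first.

lanes per group: 256·1/2/32 = 4
AVL=15 > VLMAX=4, so vl = 4
  i=0: sub(0x91,0xb0) → 4294967265
  i=1: mask-off/keep → 144
  i=2: mask-off/keep → 159
  i=3: sub(0x22,0xee) → 4294967092

vd = [4294967265, 144, 159, 4294967092]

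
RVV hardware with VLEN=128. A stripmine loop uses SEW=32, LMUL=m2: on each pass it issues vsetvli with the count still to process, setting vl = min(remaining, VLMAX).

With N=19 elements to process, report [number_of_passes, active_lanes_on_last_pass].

[iterations, last_vl] = [3, 3]

VLMAX = (128 × 2) / 32 = 8 lanes
N=19: ⌈19/8⌉ = 3 iters; last vl = 19 − 2×8 = 3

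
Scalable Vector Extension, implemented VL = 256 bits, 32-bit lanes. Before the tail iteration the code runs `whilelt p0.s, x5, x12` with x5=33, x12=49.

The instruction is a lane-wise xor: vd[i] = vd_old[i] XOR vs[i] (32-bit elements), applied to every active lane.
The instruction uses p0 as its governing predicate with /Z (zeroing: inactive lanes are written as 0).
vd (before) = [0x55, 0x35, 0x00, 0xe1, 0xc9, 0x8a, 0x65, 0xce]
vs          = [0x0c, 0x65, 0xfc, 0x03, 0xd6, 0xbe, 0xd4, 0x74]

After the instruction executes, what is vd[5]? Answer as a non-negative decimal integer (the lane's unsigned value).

256-bit reg / 32-bit elem → 8 lanes
p0[j] = (33+j < 49); true for j=0..7 → 8 lanes set
vd[0] xor(0x55,0x0c) -> 0x59
vd[1] xor(0x35,0x65) -> 0x50
vd[2] xor(0x00,0xfc) -> 0xfc
vd[3] xor(0xe1,0x03) -> 0xe2
vd[4] xor(0xc9,0xd6) -> 0x1f
vd[5] xor(0x8a,0xbe) -> 0x34
vd[6] xor(0x65,0xd4) -> 0xb1
vd[7] xor(0xce,0x74) -> 0xba

vd[5] = 52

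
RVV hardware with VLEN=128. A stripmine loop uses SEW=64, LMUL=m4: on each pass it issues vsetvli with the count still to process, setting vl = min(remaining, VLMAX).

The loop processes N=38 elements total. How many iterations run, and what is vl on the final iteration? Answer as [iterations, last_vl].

VLMAX = VLEN×LMUL/SEW = 128×4/64 = 8
N=38: ⌈38/8⌉ = 5 iters; last vl = 38 − 4×8 = 6

[iterations, last_vl] = [5, 6]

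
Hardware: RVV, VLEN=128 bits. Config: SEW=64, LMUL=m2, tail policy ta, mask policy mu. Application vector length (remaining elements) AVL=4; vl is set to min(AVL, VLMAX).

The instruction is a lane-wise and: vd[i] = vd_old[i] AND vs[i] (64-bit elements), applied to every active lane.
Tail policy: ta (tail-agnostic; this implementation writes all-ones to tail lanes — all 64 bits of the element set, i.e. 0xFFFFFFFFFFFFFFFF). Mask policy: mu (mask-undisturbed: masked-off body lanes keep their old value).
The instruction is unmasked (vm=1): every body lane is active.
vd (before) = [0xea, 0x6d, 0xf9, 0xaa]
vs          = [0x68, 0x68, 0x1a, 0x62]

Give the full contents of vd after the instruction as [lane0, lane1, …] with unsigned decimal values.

VLMAX = VLEN×LMUL/SEW = 128×2/64 = 4
vl = min(AVL, VLMAX) = min(4, 4) = 4
[0] and(0xea,0x68) = 0x68
[1] and(0x6d,0x68) = 0x68
[2] and(0xf9,0x1a) = 0x18
[3] and(0xaa,0x62) = 0x22

vd = [104, 104, 24, 34]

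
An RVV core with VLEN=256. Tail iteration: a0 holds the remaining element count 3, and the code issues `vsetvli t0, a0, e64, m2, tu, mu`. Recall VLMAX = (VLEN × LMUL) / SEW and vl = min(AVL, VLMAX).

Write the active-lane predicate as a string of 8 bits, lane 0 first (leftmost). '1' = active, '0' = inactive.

predicate = 11100000

VLMAX = VLEN×LMUL/SEW = 256×2/64 = 8
AVL=3 ≤ VLMAX=8, so vl = 3
bits (lane 0 leftmost): 11100000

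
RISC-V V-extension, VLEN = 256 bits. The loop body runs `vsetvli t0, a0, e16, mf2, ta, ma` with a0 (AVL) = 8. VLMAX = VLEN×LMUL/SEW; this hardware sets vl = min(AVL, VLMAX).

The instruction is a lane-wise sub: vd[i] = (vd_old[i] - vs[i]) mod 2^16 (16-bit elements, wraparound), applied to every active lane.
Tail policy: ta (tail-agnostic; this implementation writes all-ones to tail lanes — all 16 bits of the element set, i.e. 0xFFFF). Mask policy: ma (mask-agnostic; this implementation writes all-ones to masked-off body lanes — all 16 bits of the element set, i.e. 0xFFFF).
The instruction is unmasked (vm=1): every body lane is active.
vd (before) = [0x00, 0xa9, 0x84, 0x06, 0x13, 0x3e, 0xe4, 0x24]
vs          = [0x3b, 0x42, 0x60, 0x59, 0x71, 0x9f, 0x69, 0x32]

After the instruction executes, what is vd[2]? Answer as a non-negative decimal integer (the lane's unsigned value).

vd[2] = 36

VLMAX = (256 × 1/2) / 16 = 8 lanes
vl ← min(8, 8) = 8
  i=0: sub(0x00,0x3b) → 65477
  i=1: sub(0xa9,0x42) → 103
  i=2: sub(0x84,0x60) → 36
  i=3: sub(0x06,0x59) → 65453
  i=4: sub(0x13,0x71) → 65442
  i=5: sub(0x3e,0x9f) → 65439
  i=6: sub(0xe4,0x69) → 123
  i=7: sub(0x24,0x32) → 65522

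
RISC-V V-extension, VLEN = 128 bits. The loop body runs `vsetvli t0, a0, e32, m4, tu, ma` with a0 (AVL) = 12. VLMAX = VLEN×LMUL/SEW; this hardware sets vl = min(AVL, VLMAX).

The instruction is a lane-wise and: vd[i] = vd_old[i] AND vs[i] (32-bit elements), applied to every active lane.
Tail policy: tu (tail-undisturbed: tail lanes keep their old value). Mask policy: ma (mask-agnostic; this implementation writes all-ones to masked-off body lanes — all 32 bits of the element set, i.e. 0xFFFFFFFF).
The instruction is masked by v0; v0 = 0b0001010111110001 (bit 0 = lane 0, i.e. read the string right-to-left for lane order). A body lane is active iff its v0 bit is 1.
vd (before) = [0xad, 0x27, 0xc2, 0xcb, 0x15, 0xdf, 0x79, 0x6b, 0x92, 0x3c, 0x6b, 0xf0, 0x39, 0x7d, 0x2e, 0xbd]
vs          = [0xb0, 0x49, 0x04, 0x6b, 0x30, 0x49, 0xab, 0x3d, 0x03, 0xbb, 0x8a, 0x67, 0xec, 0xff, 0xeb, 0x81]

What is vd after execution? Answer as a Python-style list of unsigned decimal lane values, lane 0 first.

VLMAX = VLEN×LMUL/SEW = 128×4/32 = 16
vl = min(AVL, VLMAX) = min(12, 16) = 12
vd[0] and(0xad,0xb0) -> 0xa0
vd[1] mask-off/ones -> 0xffffffff
vd[2] mask-off/ones -> 0xffffffff
vd[3] mask-off/ones -> 0xffffffff
vd[4] and(0x15,0x30) -> 0x10
vd[5] and(0xdf,0x49) -> 0x49
vd[6] and(0x79,0xab) -> 0x29
vd[7] and(0x6b,0x3d) -> 0x29
vd[8] and(0x92,0x03) -> 0x02
vd[9] mask-off/ones -> 0xffffffff
vd[10] and(0x6b,0x8a) -> 0x0a
vd[11] mask-off/ones -> 0xffffffff
vd[12] tail/keep -> 0x39
vd[13] tail/keep -> 0x7d
vd[14] tail/keep -> 0x2e
vd[15] tail/keep -> 0xbd

vd = [160, 4294967295, 4294967295, 4294967295, 16, 73, 41, 41, 2, 4294967295, 10, 4294967295, 57, 125, 46, 189]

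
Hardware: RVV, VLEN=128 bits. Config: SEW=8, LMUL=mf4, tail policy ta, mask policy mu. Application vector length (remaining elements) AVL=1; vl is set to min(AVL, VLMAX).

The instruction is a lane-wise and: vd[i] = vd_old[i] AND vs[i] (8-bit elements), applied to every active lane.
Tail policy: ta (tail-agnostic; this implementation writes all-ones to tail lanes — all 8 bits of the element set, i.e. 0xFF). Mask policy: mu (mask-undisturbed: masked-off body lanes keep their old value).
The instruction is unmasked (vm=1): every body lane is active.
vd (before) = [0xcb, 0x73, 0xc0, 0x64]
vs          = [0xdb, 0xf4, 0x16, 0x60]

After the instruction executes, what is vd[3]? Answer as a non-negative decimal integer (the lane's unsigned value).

lanes per group: 128·1/4/8 = 4
AVL=1 ≤ VLMAX=4, so vl = 1
[0] and(0xcb,0xdb) = 0xcb
[1] tail/ones = 0xff
[2] tail/ones = 0xff
[3] tail/ones = 0xff

vd[3] = 255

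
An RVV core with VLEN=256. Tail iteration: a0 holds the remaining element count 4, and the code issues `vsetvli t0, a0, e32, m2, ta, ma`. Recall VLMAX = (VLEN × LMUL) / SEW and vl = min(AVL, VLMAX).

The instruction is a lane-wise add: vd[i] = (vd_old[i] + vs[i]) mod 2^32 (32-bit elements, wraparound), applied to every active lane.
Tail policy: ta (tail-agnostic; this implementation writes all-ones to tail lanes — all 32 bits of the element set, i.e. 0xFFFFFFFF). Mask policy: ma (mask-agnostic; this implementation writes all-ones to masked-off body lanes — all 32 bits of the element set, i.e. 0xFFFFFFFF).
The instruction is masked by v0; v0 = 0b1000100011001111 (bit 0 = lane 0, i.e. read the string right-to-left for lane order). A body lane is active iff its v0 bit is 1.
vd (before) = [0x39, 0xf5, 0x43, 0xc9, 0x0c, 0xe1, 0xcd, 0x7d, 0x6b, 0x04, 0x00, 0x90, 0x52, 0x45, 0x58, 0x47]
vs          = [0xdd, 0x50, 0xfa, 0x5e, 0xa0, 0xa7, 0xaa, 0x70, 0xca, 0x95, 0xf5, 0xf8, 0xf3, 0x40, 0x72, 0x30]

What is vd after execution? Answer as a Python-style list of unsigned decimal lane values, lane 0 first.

lanes per group: 256·2/32 = 16
AVL=4 ≤ VLMAX=16, so vl = 4
  i=0: add(0x39,0xdd) → 278
  i=1: add(0xf5,0x50) → 325
  i=2: add(0x43,0xfa) → 317
  i=3: add(0xc9,0x5e) → 295
  i=4: tail/ones → 4294967295
  i=5: tail/ones → 4294967295
  i=6: tail/ones → 4294967295
  i=7: tail/ones → 4294967295
  i=8: tail/ones → 4294967295
  i=9: tail/ones → 4294967295
  i=10: tail/ones → 4294967295
  i=11: tail/ones → 4294967295
  i=12: tail/ones → 4294967295
  i=13: tail/ones → 4294967295
  i=14: tail/ones → 4294967295
  i=15: tail/ones → 4294967295

vd = [278, 325, 317, 295, 4294967295, 4294967295, 4294967295, 4294967295, 4294967295, 4294967295, 4294967295, 4294967295, 4294967295, 4294967295, 4294967295, 4294967295]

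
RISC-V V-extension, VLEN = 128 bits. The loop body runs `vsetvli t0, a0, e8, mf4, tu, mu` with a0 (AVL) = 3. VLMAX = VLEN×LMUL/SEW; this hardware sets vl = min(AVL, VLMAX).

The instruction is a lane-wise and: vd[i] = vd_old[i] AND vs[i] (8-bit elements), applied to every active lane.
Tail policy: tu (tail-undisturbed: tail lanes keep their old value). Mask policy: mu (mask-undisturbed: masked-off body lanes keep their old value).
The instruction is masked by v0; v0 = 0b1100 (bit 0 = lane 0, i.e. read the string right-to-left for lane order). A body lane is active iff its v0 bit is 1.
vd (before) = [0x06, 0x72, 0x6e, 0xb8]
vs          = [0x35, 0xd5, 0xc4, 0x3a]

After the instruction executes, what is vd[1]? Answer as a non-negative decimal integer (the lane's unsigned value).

VLMAX = (128 × 1/4) / 8 = 4 lanes
AVL=3 ≤ VLMAX=4, so vl = 3
[0] mask-off/keep = 0x06
[1] mask-off/keep = 0x72
[2] and(0x6e,0xc4) = 0x44
[3] tail/keep = 0xb8

vd[1] = 114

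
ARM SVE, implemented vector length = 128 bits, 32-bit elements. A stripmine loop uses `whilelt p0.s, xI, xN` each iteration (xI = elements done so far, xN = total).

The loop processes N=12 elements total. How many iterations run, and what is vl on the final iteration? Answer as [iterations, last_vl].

lane count: 128 div 32 = 4
N=12: ⌈12/4⌉ = 3 iters; last vl = 12 − 2×4 = 4

[iterations, last_vl] = [3, 4]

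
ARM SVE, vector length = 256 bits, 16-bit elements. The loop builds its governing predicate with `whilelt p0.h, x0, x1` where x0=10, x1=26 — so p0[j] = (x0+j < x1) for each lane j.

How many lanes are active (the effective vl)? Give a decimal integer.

lane count: 256 div 16 = 16
p0[j] = (10+j < 26); true for j=0..15 → 16 lanes set

vl = 16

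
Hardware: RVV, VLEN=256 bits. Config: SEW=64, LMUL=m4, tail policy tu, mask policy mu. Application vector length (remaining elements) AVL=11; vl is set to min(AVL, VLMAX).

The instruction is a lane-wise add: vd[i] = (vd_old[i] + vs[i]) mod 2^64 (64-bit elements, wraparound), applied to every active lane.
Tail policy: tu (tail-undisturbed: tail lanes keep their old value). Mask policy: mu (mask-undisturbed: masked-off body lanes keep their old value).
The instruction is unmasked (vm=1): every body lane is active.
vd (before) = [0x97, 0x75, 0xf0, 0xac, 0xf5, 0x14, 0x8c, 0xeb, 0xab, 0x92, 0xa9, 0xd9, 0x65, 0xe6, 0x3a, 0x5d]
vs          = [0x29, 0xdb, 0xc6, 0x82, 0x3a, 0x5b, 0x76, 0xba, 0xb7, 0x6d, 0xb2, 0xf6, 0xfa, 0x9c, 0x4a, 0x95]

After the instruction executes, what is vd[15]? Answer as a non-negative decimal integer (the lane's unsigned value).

vd[15] = 93

VLMAX = VLEN×LMUL/SEW = 256×4/64 = 16
vl ← min(11, 16) = 11
vd[0] add(0x97,0x29) -> 0xc0
vd[1] add(0x75,0xdb) -> 0x150
vd[2] add(0xf0,0xc6) -> 0x1b6
vd[3] add(0xac,0x82) -> 0x12e
vd[4] add(0xf5,0x3a) -> 0x12f
vd[5] add(0x14,0x5b) -> 0x6f
vd[6] add(0x8c,0x76) -> 0x102
vd[7] add(0xeb,0xba) -> 0x1a5
vd[8] add(0xab,0xb7) -> 0x162
vd[9] add(0x92,0x6d) -> 0xff
vd[10] add(0xa9,0xb2) -> 0x15b
vd[11] tail/keep -> 0xd9
vd[12] tail/keep -> 0x65
vd[13] tail/keep -> 0xe6
vd[14] tail/keep -> 0x3a
vd[15] tail/keep -> 0x5d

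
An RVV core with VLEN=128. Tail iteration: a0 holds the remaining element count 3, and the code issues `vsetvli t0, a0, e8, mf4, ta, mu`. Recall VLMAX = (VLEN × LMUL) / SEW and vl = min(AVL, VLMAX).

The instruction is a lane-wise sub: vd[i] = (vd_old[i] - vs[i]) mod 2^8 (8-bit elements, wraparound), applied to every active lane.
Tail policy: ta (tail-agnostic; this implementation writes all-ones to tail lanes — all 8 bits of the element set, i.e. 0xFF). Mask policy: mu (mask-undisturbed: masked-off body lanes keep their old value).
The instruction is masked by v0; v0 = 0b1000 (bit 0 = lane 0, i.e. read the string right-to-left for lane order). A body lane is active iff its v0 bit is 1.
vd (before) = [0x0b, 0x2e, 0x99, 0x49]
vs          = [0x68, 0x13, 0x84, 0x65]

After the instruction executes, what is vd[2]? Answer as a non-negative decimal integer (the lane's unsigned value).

VLMAX = VLEN×LMUL/SEW = 128×1/4/8 = 4
vl ← min(3, 4) = 3
lane  0: mask-off/keep ⇒ 0x0b
lane  1: mask-off/keep ⇒ 0x2e
lane  2: mask-off/keep ⇒ 0x99
lane  3: tail/ones ⇒ 0xff

vd[2] = 153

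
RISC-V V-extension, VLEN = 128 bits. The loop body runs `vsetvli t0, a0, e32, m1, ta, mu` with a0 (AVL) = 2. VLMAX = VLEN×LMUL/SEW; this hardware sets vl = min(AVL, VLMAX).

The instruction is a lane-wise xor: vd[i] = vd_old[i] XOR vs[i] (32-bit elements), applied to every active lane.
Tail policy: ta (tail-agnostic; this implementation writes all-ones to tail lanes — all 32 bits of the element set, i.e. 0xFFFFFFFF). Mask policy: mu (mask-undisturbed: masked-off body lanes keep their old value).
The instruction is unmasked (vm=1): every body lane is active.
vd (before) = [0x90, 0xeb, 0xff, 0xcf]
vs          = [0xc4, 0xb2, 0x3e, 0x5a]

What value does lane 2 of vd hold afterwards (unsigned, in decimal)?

vd[2] = 4294967295

VLMAX = VLEN×LMUL/SEW = 128×1/32 = 4
vl = min(AVL, VLMAX) = min(2, 4) = 2
vd[0] xor(0x90,0xc4) -> 0x54
vd[1] xor(0xeb,0xb2) -> 0x59
vd[2] tail/ones -> 0xffffffff
vd[3] tail/ones -> 0xffffffff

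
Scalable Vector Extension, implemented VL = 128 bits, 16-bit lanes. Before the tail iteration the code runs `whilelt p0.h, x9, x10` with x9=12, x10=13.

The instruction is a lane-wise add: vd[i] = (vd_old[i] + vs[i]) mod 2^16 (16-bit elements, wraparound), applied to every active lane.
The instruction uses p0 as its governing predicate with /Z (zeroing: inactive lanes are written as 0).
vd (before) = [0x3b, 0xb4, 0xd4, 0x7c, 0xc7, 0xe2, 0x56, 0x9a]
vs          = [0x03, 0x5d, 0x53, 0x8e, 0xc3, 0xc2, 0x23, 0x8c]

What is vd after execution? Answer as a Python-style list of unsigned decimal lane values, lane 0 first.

128-bit reg / 16-bit elem → 8 lanes
p0[j] = (12+j < 13); true for j=0..0 → 1 lanes set
  i=0: add(0x3b,0x03) → 62
  i=1: tail/zero → 0
  i=2: tail/zero → 0
  i=3: tail/zero → 0
  i=4: tail/zero → 0
  i=5: tail/zero → 0
  i=6: tail/zero → 0
  i=7: tail/zero → 0

vd = [62, 0, 0, 0, 0, 0, 0, 0]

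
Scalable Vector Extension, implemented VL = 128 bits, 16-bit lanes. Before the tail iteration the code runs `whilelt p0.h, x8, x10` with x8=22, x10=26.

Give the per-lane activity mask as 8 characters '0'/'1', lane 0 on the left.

predicate = 11110000

128-bit reg / 16-bit elem → 8 lanes
whilelt: lane j active iff 22+j < 26 → j < 4 → 4 active
bits (lane 0 leftmost): 11110000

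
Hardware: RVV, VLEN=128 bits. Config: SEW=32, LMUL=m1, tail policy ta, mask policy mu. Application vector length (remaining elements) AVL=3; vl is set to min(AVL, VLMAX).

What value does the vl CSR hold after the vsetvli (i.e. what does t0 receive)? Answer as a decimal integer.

vl = 3

VLMAX = (128 × 1) / 32 = 4 lanes
vl = min(AVL, VLMAX) = min(3, 4) = 3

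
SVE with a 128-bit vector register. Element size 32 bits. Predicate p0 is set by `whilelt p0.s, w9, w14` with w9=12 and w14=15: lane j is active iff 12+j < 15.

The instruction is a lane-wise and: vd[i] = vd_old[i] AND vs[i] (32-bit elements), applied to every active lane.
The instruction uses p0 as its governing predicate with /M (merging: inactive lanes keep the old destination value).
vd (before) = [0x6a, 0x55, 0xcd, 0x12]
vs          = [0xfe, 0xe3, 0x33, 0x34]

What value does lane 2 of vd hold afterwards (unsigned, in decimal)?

lane count: 128 div 32 = 4
p0[j] = (12+j < 15); true for j=0..2 → 3 lanes set
lane  0: and(0x6a,0xfe) ⇒ 0x6a
lane  1: and(0x55,0xe3) ⇒ 0x41
lane  2: and(0xcd,0x33) ⇒ 0x01
lane  3: tail/keep ⇒ 0x12

vd[2] = 1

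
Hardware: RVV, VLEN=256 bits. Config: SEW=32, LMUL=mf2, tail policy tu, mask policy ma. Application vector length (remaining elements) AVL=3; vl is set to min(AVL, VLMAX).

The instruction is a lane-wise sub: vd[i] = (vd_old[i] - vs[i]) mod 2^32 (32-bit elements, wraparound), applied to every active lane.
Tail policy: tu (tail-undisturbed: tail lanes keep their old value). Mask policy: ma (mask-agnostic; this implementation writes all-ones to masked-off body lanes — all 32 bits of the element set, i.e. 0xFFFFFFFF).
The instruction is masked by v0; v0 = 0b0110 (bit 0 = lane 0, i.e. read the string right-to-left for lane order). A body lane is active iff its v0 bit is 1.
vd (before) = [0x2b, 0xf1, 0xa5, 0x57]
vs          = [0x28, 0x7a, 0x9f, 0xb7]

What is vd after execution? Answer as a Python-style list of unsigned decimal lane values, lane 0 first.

VLMAX = (256 × 1/2) / 32 = 4 lanes
vl = min(AVL, VLMAX) = min(3, 4) = 3
lane  0: mask-off/ones ⇒ 0xffffffff
lane  1: sub(0xf1,0x7a) ⇒ 0x77
lane  2: sub(0xa5,0x9f) ⇒ 0x06
lane  3: tail/keep ⇒ 0x57

vd = [4294967295, 119, 6, 87]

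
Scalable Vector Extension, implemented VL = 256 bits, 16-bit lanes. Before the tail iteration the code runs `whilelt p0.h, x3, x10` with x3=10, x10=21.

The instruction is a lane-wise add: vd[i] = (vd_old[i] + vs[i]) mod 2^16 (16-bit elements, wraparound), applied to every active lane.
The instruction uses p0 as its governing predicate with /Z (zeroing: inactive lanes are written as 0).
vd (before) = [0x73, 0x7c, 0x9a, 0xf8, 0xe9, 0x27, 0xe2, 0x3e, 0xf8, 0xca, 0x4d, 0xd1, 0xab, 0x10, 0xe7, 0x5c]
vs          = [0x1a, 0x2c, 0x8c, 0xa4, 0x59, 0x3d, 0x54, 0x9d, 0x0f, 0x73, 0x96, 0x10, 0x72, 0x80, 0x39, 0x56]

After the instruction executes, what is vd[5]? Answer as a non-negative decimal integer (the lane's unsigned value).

256-bit reg / 16-bit elem → 16 lanes
whilelt: lane j active iff 10+j < 21 → j < 11 → 11 active
[0] add(0x73,0x1a) = 0x8d
[1] add(0x7c,0x2c) = 0xa8
[2] add(0x9a,0x8c) = 0x126
[3] add(0xf8,0xa4) = 0x19c
[4] add(0xe9,0x59) = 0x142
[5] add(0x27,0x3d) = 0x64
[6] add(0xe2,0x54) = 0x136
[7] add(0x3e,0x9d) = 0xdb
[8] add(0xf8,0x0f) = 0x107
[9] add(0xca,0x73) = 0x13d
[10] add(0x4d,0x96) = 0xe3
[11] tail/zero = 0x00
[12] tail/zero = 0x00
[13] tail/zero = 0x00
[14] tail/zero = 0x00
[15] tail/zero = 0x00

vd[5] = 100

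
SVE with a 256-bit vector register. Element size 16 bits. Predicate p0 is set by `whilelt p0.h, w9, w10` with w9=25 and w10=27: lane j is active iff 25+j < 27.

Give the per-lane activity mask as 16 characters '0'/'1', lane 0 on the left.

register lanes = 256/16 = 16
p0[j] = (25+j < 27); true for j=0..1 → 2 lanes set
bits (lane 0 leftmost): 1100000000000000

predicate = 1100000000000000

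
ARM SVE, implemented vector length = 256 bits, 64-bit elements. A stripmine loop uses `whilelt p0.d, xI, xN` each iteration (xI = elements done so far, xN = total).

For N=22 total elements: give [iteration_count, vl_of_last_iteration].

register lanes = 256/64 = 4
N=22: ⌈22/4⌉ = 6 iters; last vl = 22 − 5×4 = 2

[iterations, last_vl] = [6, 2]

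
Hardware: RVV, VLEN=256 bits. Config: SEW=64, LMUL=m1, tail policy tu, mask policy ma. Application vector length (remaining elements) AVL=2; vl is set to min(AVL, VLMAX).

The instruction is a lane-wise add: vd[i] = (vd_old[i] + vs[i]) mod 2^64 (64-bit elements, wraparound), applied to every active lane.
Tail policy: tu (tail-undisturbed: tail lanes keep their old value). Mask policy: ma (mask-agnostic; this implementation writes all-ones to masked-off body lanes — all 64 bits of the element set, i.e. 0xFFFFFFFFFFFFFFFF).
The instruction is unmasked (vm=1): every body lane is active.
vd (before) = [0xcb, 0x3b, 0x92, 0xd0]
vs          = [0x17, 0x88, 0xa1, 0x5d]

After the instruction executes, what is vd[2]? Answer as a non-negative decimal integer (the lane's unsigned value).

vd[2] = 146

VLMAX = VLEN×LMUL/SEW = 256×1/64 = 4
AVL=2 ≤ VLMAX=4, so vl = 2
lane  0: add(0xcb,0x17) ⇒ 0xe2
lane  1: add(0x3b,0x88) ⇒ 0xc3
lane  2: tail/keep ⇒ 0x92
lane  3: tail/keep ⇒ 0xd0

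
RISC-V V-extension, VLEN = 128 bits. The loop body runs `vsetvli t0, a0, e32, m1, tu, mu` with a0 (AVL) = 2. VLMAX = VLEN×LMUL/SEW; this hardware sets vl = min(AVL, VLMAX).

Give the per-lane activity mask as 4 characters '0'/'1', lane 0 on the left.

lanes per group: 128·1/32 = 4
vl = min(AVL, VLMAX) = min(2, 4) = 2
bits (lane 0 leftmost): 1100

predicate = 1100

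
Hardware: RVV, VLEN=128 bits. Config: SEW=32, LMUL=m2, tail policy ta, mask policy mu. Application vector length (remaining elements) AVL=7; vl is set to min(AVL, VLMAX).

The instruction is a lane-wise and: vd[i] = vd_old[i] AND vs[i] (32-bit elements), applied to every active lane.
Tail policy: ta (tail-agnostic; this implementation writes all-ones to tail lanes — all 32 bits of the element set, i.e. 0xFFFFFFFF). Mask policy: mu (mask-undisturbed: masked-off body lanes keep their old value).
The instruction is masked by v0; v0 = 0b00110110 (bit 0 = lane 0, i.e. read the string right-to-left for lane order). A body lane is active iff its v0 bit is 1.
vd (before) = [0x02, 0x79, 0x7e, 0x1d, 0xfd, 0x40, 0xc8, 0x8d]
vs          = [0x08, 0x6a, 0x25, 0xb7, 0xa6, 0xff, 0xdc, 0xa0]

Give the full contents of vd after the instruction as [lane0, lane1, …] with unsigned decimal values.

vd = [2, 104, 36, 29, 164, 64, 200, 4294967295]

VLMAX = (128 × 2) / 32 = 8 lanes
AVL=7 ≤ VLMAX=8, so vl = 7
  i=0: mask-off/keep → 2
  i=1: and(0x79,0x6a) → 104
  i=2: and(0x7e,0x25) → 36
  i=3: mask-off/keep → 29
  i=4: and(0xfd,0xa6) → 164
  i=5: and(0x40,0xff) → 64
  i=6: mask-off/keep → 200
  i=7: tail/ones → 4294967295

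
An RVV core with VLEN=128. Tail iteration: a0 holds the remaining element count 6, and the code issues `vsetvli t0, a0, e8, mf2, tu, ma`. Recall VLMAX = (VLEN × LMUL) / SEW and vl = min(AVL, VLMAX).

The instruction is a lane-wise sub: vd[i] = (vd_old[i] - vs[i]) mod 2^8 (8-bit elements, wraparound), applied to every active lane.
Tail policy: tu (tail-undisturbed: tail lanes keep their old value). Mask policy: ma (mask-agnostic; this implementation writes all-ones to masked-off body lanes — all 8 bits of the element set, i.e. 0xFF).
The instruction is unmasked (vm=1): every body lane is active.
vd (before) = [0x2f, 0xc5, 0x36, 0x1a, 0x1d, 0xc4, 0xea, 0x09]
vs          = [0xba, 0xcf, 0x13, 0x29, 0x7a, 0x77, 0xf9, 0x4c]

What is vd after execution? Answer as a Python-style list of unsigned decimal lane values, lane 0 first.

vd = [117, 246, 35, 241, 163, 77, 234, 9]

VLMAX = (128 × 1/2) / 8 = 8 lanes
vl ← min(6, 8) = 6
lane  0: sub(0x2f,0xba) ⇒ 0x75
lane  1: sub(0xc5,0xcf) ⇒ 0xf6
lane  2: sub(0x36,0x13) ⇒ 0x23
lane  3: sub(0x1a,0x29) ⇒ 0xf1
lane  4: sub(0x1d,0x7a) ⇒ 0xa3
lane  5: sub(0xc4,0x77) ⇒ 0x4d
lane  6: tail/keep ⇒ 0xea
lane  7: tail/keep ⇒ 0x09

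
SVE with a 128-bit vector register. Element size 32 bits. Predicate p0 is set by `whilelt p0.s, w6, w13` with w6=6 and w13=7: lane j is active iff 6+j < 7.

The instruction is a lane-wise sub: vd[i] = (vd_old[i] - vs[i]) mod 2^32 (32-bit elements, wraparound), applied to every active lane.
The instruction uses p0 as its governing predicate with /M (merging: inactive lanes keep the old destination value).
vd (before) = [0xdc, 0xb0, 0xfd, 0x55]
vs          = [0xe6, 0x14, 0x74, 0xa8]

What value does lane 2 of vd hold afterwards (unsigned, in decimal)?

vd[2] = 253

lane count: 128 div 32 = 4
p0[j] = (6+j < 7); true for j=0..0 → 1 lanes set
  i=0: sub(0xdc,0xe6) → 4294967286
  i=1: tail/keep → 176
  i=2: tail/keep → 253
  i=3: tail/keep → 85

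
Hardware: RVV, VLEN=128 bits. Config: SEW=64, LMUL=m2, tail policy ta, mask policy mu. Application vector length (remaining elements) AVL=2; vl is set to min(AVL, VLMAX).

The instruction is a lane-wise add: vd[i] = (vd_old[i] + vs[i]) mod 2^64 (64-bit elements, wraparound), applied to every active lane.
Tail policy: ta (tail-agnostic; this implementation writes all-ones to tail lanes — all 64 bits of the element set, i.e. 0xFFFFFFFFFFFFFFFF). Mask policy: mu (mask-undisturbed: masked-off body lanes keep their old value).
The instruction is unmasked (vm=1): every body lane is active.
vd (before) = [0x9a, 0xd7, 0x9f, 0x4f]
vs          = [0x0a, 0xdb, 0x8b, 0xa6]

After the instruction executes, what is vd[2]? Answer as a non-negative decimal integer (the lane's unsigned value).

VLMAX = VLEN×LMUL/SEW = 128×2/64 = 4
AVL=2 ≤ VLMAX=4, so vl = 2
lane  0: add(0x9a,0x0a) ⇒ 0xa4
lane  1: add(0xd7,0xdb) ⇒ 0x1b2
lane  2: tail/ones ⇒ 0xffffffffffffffff
lane  3: tail/ones ⇒ 0xffffffffffffffff

vd[2] = 18446744073709551615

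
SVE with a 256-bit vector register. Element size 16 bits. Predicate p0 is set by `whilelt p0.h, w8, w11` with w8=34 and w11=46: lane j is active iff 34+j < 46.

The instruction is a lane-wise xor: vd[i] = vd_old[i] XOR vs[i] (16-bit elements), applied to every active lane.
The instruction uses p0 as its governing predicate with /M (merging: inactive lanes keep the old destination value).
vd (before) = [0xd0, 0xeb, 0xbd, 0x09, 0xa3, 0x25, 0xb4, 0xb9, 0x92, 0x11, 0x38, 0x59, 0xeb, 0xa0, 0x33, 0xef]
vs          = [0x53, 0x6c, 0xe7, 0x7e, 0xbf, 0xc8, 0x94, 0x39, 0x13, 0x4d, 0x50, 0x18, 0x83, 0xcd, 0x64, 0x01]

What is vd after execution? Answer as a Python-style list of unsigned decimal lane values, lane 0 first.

vd = [131, 135, 90, 119, 28, 237, 32, 128, 129, 92, 104, 65, 235, 160, 51, 239]

lane count: 256 div 16 = 16
p0[j] = (34+j < 46); true for j=0..11 → 12 lanes set
lane  0: xor(0xd0,0x53) ⇒ 0x83
lane  1: xor(0xeb,0x6c) ⇒ 0x87
lane  2: xor(0xbd,0xe7) ⇒ 0x5a
lane  3: xor(0x09,0x7e) ⇒ 0x77
lane  4: xor(0xa3,0xbf) ⇒ 0x1c
lane  5: xor(0x25,0xc8) ⇒ 0xed
lane  6: xor(0xb4,0x94) ⇒ 0x20
lane  7: xor(0xb9,0x39) ⇒ 0x80
lane  8: xor(0x92,0x13) ⇒ 0x81
lane  9: xor(0x11,0x4d) ⇒ 0x5c
lane 10: xor(0x38,0x50) ⇒ 0x68
lane 11: xor(0x59,0x18) ⇒ 0x41
lane 12: tail/keep ⇒ 0xeb
lane 13: tail/keep ⇒ 0xa0
lane 14: tail/keep ⇒ 0x33
lane 15: tail/keep ⇒ 0xef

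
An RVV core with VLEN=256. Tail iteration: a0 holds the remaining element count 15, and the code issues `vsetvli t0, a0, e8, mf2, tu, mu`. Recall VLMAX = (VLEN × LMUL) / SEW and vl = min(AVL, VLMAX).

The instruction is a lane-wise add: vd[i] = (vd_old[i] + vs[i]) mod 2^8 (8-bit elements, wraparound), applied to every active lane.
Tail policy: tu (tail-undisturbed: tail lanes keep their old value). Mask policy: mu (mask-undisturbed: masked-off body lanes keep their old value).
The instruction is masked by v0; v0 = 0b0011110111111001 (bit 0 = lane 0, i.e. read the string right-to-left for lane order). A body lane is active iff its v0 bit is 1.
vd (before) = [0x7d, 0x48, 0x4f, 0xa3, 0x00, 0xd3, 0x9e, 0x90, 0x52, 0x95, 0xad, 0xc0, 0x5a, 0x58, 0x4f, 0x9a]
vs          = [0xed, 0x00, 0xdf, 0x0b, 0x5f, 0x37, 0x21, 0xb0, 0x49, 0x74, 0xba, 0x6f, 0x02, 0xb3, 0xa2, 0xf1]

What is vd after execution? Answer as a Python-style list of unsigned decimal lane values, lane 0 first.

vd = [106, 72, 79, 174, 95, 10, 191, 64, 155, 149, 103, 47, 92, 11, 79, 154]

VLMAX = (256 × 1/2) / 8 = 16 lanes
AVL=15 ≤ VLMAX=16, so vl = 15
lane  0: add(0x7d,0xed) ⇒ 0x6a
lane  1: mask-off/keep ⇒ 0x48
lane  2: mask-off/keep ⇒ 0x4f
lane  3: add(0xa3,0x0b) ⇒ 0xae
lane  4: add(0x00,0x5f) ⇒ 0x5f
lane  5: add(0xd3,0x37) ⇒ 0x0a
lane  6: add(0x9e,0x21) ⇒ 0xbf
lane  7: add(0x90,0xb0) ⇒ 0x40
lane  8: add(0x52,0x49) ⇒ 0x9b
lane  9: mask-off/keep ⇒ 0x95
lane 10: add(0xad,0xba) ⇒ 0x67
lane 11: add(0xc0,0x6f) ⇒ 0x2f
lane 12: add(0x5a,0x02) ⇒ 0x5c
lane 13: add(0x58,0xb3) ⇒ 0x0b
lane 14: mask-off/keep ⇒ 0x4f
lane 15: tail/keep ⇒ 0x9a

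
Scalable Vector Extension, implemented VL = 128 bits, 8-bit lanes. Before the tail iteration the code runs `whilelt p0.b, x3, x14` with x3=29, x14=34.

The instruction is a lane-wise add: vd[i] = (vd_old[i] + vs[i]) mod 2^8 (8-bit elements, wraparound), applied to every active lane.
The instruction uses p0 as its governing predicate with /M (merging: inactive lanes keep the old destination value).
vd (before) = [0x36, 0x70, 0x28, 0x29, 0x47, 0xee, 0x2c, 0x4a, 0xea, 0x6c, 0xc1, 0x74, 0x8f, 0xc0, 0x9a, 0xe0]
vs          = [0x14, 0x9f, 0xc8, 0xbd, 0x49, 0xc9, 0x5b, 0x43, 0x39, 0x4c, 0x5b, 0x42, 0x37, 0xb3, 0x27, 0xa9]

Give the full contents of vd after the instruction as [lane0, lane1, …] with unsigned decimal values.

128-bit reg / 8-bit elem → 16 lanes
whilelt: lane j active iff 29+j < 34 → j < 5 → 5 active
lane  0: add(0x36,0x14) ⇒ 0x4a
lane  1: add(0x70,0x9f) ⇒ 0x0f
lane  2: add(0x28,0xc8) ⇒ 0xf0
lane  3: add(0x29,0xbd) ⇒ 0xe6
lane  4: add(0x47,0x49) ⇒ 0x90
lane  5: tail/keep ⇒ 0xee
lane  6: tail/keep ⇒ 0x2c
lane  7: tail/keep ⇒ 0x4a
lane  8: tail/keep ⇒ 0xea
lane  9: tail/keep ⇒ 0x6c
lane 10: tail/keep ⇒ 0xc1
lane 11: tail/keep ⇒ 0x74
lane 12: tail/keep ⇒ 0x8f
lane 13: tail/keep ⇒ 0xc0
lane 14: tail/keep ⇒ 0x9a
lane 15: tail/keep ⇒ 0xe0

vd = [74, 15, 240, 230, 144, 238, 44, 74, 234, 108, 193, 116, 143, 192, 154, 224]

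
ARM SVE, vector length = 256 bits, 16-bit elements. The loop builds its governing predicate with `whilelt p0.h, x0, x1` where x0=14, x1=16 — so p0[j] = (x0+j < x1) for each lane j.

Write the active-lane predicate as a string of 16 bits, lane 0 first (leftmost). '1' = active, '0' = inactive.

register lanes = 256/16 = 16
active while 14+j < 16, i.e. j ∈ [0,2) capped at 16 ⇒ 2
bits (lane 0 leftmost): 1100000000000000

predicate = 1100000000000000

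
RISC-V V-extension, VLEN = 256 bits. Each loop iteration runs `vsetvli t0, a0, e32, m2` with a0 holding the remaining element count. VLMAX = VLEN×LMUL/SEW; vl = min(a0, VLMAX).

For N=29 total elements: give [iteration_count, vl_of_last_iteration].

[iterations, last_vl] = [2, 13]

VLMAX = (256 × 2) / 32 = 16 lanes
29 elements at 16/iter → 2 passes, remainder 13 on the last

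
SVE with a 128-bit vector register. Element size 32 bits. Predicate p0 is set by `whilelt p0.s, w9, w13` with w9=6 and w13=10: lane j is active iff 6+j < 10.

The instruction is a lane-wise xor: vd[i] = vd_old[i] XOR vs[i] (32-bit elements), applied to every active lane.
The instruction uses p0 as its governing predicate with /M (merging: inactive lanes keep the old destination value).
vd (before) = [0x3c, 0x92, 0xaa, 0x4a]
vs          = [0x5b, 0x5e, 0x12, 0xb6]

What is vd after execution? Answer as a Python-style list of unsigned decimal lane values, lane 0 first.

lane count: 128 div 32 = 4
active while 6+j < 10, i.e. j ∈ [0,4) capped at 4 ⇒ 4
[0] xor(0x3c,0x5b) = 0x67
[1] xor(0x92,0x5e) = 0xcc
[2] xor(0xaa,0x12) = 0xb8
[3] xor(0x4a,0xb6) = 0xfc

vd = [103, 204, 184, 252]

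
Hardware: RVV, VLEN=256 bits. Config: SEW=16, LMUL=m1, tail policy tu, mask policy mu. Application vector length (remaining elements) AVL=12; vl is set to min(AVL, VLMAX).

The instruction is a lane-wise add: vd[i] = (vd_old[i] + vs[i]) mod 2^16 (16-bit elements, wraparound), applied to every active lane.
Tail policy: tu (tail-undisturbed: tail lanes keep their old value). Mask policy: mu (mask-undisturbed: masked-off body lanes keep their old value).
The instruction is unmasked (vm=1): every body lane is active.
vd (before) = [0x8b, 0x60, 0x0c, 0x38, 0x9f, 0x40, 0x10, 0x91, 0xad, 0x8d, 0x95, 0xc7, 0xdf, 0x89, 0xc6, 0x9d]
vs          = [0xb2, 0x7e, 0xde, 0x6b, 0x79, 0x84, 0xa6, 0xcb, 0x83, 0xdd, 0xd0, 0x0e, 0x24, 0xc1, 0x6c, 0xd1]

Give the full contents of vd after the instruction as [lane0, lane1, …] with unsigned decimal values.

VLMAX = VLEN×LMUL/SEW = 256×1/16 = 16
AVL=12 ≤ VLMAX=16, so vl = 12
vd[0] add(0x8b,0xb2) -> 0x13d
vd[1] add(0x60,0x7e) -> 0xde
vd[2] add(0x0c,0xde) -> 0xea
vd[3] add(0x38,0x6b) -> 0xa3
vd[4] add(0x9f,0x79) -> 0x118
vd[5] add(0x40,0x84) -> 0xc4
vd[6] add(0x10,0xa6) -> 0xb6
vd[7] add(0x91,0xcb) -> 0x15c
vd[8] add(0xad,0x83) -> 0x130
vd[9] add(0x8d,0xdd) -> 0x16a
vd[10] add(0x95,0xd0) -> 0x165
vd[11] add(0xc7,0x0e) -> 0xd5
vd[12] tail/keep -> 0xdf
vd[13] tail/keep -> 0x89
vd[14] tail/keep -> 0xc6
vd[15] tail/keep -> 0x9d

vd = [317, 222, 234, 163, 280, 196, 182, 348, 304, 362, 357, 213, 223, 137, 198, 157]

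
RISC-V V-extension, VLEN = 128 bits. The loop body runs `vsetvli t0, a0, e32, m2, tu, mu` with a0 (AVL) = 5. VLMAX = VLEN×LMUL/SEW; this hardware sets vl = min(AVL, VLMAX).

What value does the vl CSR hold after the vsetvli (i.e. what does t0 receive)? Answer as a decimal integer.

vl = 5

VLMAX = VLEN×LMUL/SEW = 128×2/32 = 8
vl = min(AVL, VLMAX) = min(5, 8) = 5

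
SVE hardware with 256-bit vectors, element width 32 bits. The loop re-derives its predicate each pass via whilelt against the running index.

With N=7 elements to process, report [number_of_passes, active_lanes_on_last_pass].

256-bit reg / 32-bit elem → 8 lanes
N=7: ⌈7/8⌉ = 1 iters; last vl = 7 − 0×8 = 7

[iterations, last_vl] = [1, 7]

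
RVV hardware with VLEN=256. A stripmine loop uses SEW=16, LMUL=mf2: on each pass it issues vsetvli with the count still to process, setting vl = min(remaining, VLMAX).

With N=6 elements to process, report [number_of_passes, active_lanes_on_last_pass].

[iterations, last_vl] = [1, 6]

lanes per group: 256·1/2/16 = 8
N=6: ⌈6/8⌉ = 1 iters; last vl = 6 − 0×8 = 6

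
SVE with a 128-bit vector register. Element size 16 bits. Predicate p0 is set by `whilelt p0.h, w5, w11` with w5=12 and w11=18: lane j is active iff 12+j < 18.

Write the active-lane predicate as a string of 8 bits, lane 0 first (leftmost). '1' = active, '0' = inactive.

predicate = 11111100

register lanes = 128/16 = 8
p0[j] = (12+j < 18); true for j=0..5 → 6 lanes set
bits (lane 0 leftmost): 11111100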